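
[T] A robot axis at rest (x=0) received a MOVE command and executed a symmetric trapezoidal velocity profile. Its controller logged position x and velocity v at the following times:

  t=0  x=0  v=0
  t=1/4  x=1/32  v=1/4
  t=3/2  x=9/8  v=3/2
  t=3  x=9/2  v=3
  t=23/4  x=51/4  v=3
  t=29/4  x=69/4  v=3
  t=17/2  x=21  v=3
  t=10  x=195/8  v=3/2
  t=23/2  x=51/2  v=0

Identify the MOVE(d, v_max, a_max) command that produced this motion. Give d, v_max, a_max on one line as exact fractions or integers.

d=51/2 v_max=3 a_max=1

final state: t=23/2, x=51/2, v=0 → d = 51/2
a_max = (1/4−0)/(1/4−0) = 1
max v = 3 over t∈[3,17/2] → v_max = 3
check: 3·(3+11/2) = 51/2 ✓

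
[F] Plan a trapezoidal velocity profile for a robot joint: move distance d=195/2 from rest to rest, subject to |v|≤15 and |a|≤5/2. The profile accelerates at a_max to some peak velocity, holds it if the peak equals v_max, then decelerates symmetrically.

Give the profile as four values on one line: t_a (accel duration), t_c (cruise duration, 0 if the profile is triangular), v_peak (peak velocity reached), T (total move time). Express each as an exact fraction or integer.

t_a=6 t_c=1/2 v_peak=15 T=25/2

v_max²/a_max = 15²/(5/2) = 90
195/2 ≥ 90 → trapezoidal
t_a = 15/(5/2) = 6; v_peak = 15
d_cruise = 195/2 − 90 = 15/2; t_c = (15/2)/15 = 1/2
T = 2·6 + 1/2 = 25/2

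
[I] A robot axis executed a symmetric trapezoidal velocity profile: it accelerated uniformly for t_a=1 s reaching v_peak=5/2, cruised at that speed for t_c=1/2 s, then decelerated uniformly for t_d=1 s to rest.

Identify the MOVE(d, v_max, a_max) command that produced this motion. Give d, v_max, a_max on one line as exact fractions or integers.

d=15/4 v_max=5/2 a_max=5/2

a_max = (5/2)/1 = 5/2
d_a = ½·5/2·1 = 5/4; d_c = 5/2·1/2 = 5/4
d = 2·5/4 + 5/4 = 15/4
t_c = 1/2 > 0 ⇒ limit active, v_max = 5/2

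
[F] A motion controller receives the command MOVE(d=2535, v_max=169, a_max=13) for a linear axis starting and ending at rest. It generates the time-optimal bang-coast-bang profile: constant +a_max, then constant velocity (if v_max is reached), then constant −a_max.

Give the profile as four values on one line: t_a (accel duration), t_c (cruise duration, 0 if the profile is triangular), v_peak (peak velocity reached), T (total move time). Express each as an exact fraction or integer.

t_a=13 t_c=2 v_peak=169 T=28

v_max²/a_max = 169²/13 = 2197
2535 ≥ 2197 ⇒ cruise phase
t_a = 169/13 = 13; v_peak = 169
d_cruise = 2535 − 2197 = 338; t_c = 338/169 = 2
T = 2·13 + 2 = 28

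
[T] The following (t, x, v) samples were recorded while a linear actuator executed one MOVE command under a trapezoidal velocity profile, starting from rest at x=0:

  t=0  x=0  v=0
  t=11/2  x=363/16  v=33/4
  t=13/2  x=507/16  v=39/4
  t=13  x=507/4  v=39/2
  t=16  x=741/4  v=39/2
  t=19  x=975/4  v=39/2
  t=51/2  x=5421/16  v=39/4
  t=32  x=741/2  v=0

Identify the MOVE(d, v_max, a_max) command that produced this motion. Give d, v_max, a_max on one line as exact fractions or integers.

d=741/2 v_max=39/2 a_max=3/2

final state: t=32, x=741/2, v=0 → d = 741/2
a_max = (33/4−0)/(11/2−0) = 3/2
max v = 39/2 over t∈[13,19] → v_max = 39/2
check: 39/2·(13+6) = 741/2 ✓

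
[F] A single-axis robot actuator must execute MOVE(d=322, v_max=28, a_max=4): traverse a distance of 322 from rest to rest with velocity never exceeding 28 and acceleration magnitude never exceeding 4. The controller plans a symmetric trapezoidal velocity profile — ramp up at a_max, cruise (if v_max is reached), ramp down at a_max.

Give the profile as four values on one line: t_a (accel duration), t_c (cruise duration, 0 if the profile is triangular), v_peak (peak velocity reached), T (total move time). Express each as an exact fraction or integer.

t_a=7 t_c=9/2 v_peak=28 T=37/2

(v_max)²/a_max = 28²/4 = 196
322 ≥ 196 so v_max reached
t_a = 28/4 = 7; v_peak = 28
d_cruise = 322 − 196 = 126; t_c = 126/28 = 9/2
T = 2·7 + 9/2 = 37/2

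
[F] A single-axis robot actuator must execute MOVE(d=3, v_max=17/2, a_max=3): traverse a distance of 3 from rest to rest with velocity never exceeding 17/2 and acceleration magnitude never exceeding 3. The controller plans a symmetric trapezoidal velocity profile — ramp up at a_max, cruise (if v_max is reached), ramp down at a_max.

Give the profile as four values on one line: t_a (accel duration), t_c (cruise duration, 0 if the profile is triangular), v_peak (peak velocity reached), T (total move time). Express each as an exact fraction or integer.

(v_max)²/a_max = (17/2)²/3 = 289/12
3 < 289/12 ⇒ no cruise
v_peak = √(3·3) = √9 = 3
t_a = 3/3 = 1; t_c = 0
T = 2·1 = 2

t_a=1 t_c=0 v_peak=3 T=2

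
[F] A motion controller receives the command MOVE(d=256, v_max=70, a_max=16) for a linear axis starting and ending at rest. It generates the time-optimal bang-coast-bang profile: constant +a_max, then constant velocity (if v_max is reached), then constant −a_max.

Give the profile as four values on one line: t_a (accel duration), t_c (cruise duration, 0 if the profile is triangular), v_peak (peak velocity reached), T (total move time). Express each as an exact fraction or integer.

t_a=4 t_c=0 v_peak=64 T=8

vₘ²/aₘ = 70²/16 = 1225/4
256 < 1225/4 → triangular
v_peak = √(256·16) = √4096 = 64
t_a = 64/16 = 4; t_c = 0
T = 2·4 = 8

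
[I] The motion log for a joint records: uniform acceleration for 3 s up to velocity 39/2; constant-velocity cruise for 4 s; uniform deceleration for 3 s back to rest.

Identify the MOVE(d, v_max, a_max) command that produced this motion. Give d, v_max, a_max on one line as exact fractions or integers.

a_max = (39/2)/3 = 13/2
d_a = ½·39/2·3 = 117/4; d_c = 39/2·4 = 78
d = 2·117/4 + 78 = 273/2
t_c = 4 > 0 ⇒ limit active, v_max = 39/2

d=273/2 v_max=39/2 a_max=13/2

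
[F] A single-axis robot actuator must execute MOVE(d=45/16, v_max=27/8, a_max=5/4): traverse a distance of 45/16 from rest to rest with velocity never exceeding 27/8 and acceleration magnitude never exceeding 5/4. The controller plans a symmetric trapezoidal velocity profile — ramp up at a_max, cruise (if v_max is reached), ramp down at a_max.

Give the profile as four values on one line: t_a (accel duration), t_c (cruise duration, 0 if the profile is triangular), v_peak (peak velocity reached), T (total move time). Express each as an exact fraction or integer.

v_max²/a_max = (27/8)²/(5/4) = 729/80
45/16 < 729/80 so t_c = 0
v_peak = √(45/16·5/4) = √(225/64) = 15/8
t_a = (15/8)/(5/4) = 3/2; t_c = 0
T = 2·3/2 = 3

t_a=3/2 t_c=0 v_peak=15/8 T=3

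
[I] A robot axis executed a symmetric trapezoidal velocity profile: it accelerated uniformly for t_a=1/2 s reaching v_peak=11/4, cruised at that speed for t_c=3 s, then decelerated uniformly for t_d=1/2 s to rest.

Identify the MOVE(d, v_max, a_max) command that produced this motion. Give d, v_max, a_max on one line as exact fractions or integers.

d=77/8 v_max=11/4 a_max=11/2

a_max = (11/4)/(1/2) = 11/2
d_a = ½·11/4·1/2 = 11/16; d_c = 11/4·3 = 33/4
d = 2·11/16 + 33/4 = 77/8
t_c = 3 > 0 ⇒ limit active, v_max = 11/4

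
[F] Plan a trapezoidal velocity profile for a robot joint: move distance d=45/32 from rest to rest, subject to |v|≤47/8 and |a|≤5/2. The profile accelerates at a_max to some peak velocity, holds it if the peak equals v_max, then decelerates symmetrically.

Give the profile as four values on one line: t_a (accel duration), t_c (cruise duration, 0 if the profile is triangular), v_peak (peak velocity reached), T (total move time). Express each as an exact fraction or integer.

(v_max)²/a_max = (47/8)²/(5/2) = 2209/160
45/32 < 2209/160 → triangular
v_peak = √(45/32·5/2) = √(225/64) = 15/8
t_a = (15/8)/(5/2) = 3/4; t_c = 0
T = 2·3/4 = 3/2

t_a=3/4 t_c=0 v_peak=15/8 T=3/2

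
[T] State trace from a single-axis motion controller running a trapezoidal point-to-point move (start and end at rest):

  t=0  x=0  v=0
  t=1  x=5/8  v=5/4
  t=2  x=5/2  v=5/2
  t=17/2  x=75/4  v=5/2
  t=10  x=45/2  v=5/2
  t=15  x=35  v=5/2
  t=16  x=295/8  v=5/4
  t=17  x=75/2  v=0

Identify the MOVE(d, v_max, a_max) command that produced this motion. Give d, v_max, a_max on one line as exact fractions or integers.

final state: t=17, x=75/2, v=0 → d = 75/2
a_max = (5/4−0)/(1−0) = 5/4
max v = 5/2 over t∈[2,15] → v_max = 5/2
check: 5/2·(2+13) = 75/2 ✓

d=75/2 v_max=5/2 a_max=5/4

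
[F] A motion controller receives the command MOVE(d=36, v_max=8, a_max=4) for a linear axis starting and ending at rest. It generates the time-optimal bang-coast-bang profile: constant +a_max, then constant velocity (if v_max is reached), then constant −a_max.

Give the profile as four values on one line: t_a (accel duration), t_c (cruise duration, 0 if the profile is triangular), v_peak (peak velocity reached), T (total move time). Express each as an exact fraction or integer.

vₘ²/aₘ = 8²/4 = 16
36 ≥ 16 → trapezoidal
t_a = 8/4 = 2; v_peak = 8
d_cruise = 36 − 16 = 20; t_c = 20/8 = 5/2
T = 2·2 + 5/2 = 13/2

t_a=2 t_c=5/2 v_peak=8 T=13/2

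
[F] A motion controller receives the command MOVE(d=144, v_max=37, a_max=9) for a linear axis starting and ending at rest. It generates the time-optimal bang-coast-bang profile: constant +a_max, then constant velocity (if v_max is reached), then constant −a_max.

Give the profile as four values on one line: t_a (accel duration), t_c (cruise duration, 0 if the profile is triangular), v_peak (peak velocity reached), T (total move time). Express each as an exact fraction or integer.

(v_max)²/a_max = 37²/9 = 1369/9
144 < 1369/9 → triangular
v_peak = √(144·9) = √1296 = 36
t_a = 36/9 = 4; t_c = 0
T = 2·4 = 8

t_a=4 t_c=0 v_peak=36 T=8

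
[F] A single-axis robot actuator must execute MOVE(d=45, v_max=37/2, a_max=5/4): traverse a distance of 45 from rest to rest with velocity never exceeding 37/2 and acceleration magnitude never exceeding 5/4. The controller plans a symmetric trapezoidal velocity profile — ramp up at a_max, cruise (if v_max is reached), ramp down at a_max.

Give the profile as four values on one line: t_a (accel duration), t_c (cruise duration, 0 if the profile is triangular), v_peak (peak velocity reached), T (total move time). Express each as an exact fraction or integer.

t_a=6 t_c=0 v_peak=15/2 T=12

(v_max)²/a_max = (37/2)²/(5/4) = 1369/5
45 < 1369/5 → triangular
v_peak = √(45·5/4) = √(225/4) = 15/2
t_a = (15/2)/(5/4) = 6; t_c = 0
T = 2·6 = 12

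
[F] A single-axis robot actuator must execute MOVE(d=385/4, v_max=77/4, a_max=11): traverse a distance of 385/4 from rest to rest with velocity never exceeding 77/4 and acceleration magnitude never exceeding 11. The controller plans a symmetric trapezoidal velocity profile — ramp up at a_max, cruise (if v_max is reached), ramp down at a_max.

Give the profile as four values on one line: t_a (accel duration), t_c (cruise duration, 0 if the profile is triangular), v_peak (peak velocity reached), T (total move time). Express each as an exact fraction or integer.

t_a=7/4 t_c=13/4 v_peak=77/4 T=27/4

v_max²/a_max = (77/4)²/11 = 539/16
385/4 ≥ 539/16 → trapezoidal
t_a = (77/4)/11 = 7/4; v_peak = 77/4
d_cruise = 385/4 − 539/16 = 1001/16; t_c = (1001/16)/(77/4) = 13/4
T = 2·7/4 + 13/4 = 27/4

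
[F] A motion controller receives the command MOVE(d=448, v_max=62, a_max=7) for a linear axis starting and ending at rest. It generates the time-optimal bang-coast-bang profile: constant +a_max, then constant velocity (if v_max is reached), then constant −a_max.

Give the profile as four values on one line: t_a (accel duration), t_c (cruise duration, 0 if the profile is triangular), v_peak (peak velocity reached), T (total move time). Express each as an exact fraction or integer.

v_max²/a_max = 62²/7 = 3844/7
448 < 3844/7 ⇒ no cruise
v_peak = √(448·7) = √3136 = 56
t_a = 56/7 = 8; t_c = 0
T = 2·8 = 16

t_a=8 t_c=0 v_peak=56 T=16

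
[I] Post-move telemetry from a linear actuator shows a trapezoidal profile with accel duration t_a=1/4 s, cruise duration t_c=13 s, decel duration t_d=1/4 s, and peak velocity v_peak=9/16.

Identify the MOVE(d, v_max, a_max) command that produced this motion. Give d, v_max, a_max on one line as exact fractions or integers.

a_max = (9/16)/(1/4) = 9/4
d_a = ½·9/16·1/4 = 9/128; d_c = 9/16·13 = 117/16
d = 2·9/128 + 117/16 = 477/64
t_c = 13 > 0 so v_max = 9/16

d=477/64 v_max=9/16 a_max=9/4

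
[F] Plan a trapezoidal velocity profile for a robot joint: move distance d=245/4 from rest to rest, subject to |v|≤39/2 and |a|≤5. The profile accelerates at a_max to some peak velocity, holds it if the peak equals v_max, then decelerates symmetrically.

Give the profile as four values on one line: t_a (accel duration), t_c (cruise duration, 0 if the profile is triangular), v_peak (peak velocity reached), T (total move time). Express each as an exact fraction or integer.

t_a=7/2 t_c=0 v_peak=35/2 T=7

vₘ²/aₘ = (39/2)²/5 = 1521/20
245/4 < 1521/20 → triangular
v_peak = √(245/4·5) = √(1225/4) = 35/2
t_a = (35/2)/5 = 7/2; t_c = 0
T = 2·7/2 = 7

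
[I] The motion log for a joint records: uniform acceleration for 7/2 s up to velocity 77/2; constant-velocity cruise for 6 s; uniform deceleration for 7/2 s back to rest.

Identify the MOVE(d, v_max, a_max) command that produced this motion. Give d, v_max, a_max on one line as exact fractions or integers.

d=1463/4 v_max=77/2 a_max=11

a_max = (77/2)/(7/2) = 11
d_a = ½·77/2·7/2 = 539/8; d_c = 77/2·6 = 231
d = 2·539/8 + 231 = 1463/4
t_c = 6 > 0 → v_max = v_peak = 77/2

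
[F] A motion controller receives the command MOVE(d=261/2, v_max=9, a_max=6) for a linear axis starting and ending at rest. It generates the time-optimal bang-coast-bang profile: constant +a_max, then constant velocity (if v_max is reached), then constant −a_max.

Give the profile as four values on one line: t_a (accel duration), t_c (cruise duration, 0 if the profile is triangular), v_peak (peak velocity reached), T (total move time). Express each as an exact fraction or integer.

v_max²/a_max = 9²/6 = 27/2
261/2 ≥ 27/2 so v_max reached
t_a = 9/6 = 3/2; v_peak = 9
d_cruise = 261/2 − 27/2 = 117; t_c = 117/9 = 13
T = 2·3/2 + 13 = 16

t_a=3/2 t_c=13 v_peak=9 T=16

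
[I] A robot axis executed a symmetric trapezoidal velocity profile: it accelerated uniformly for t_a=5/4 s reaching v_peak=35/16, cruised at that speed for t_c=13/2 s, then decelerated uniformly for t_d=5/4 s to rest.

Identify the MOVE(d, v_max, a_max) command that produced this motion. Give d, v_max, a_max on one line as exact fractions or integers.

a_max = (35/16)/(5/4) = 7/4
d_a = ½·35/16·5/4 = 175/128; d_c = 35/16·13/2 = 455/32
d = 2·175/128 + 455/32 = 1085/64
t_c = 13/2 > 0 → v_max = v_peak = 35/16

d=1085/64 v_max=35/16 a_max=7/4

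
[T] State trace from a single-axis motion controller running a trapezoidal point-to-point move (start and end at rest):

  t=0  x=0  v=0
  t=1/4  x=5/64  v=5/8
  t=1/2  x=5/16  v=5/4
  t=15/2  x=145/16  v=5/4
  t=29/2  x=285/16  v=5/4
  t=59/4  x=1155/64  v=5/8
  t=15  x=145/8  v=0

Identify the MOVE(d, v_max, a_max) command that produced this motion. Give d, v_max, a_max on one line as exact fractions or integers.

final state: t=15, x=145/8, v=0 → d = 145/8
a_max = (5/8−0)/(1/4−0) = 5/2
max v = 5/4 over t∈[1/2,29/2] → v_max = 5/4
check: 5/4·(1/2+14) = 145/8 ✓

d=145/8 v_max=5/4 a_max=5/2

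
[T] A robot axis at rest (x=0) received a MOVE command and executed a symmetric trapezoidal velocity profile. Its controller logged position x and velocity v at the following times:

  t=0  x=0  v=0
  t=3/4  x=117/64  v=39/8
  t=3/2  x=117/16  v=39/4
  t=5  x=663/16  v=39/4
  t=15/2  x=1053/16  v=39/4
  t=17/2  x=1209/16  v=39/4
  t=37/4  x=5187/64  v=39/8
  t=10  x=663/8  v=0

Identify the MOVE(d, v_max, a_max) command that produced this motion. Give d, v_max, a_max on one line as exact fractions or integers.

d=663/8 v_max=39/4 a_max=13/2

final state: t=10, x=663/8, v=0 → d = 663/8
a_max = (39/8−0)/(3/4−0) = 13/2
max v = 39/4 over t∈[3/2,17/2] → v_max = 39/4
check: 39/4·(3/2+7) = 663/8 ✓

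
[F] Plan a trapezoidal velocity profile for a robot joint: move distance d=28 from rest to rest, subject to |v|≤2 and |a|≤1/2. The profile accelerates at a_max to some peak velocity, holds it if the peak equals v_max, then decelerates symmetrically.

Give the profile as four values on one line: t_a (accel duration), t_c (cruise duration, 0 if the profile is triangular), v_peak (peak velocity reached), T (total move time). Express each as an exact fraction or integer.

v_max²/a_max = 2²/(1/2) = 8
28 ≥ 8 → trapezoidal
t_a = 2/(1/2) = 4; v_peak = 2
d_cruise = 28 − 8 = 20; t_c = 20/2 = 10
T = 2·4 + 10 = 18

t_a=4 t_c=10 v_peak=2 T=18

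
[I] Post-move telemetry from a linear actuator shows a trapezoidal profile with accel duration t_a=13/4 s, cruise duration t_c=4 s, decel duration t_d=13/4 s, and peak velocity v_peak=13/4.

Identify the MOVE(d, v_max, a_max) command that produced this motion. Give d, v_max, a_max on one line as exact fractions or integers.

a_max = (13/4)/(13/4) = 1
d_a = ½·13/4·13/4 = 169/32; d_c = 13/4·4 = 13
d = 2·169/32 + 13 = 377/16
t_c = 4 > 0 so v_max = 13/4

d=377/16 v_max=13/4 a_max=1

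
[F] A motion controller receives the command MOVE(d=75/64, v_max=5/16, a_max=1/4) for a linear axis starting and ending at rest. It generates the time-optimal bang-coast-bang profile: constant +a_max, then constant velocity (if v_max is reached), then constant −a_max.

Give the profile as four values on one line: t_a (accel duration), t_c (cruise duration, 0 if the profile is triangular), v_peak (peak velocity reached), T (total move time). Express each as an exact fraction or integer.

(v_max)²/a_max = (5/16)²/(1/4) = 25/64
75/64 ≥ 25/64 so v_max reached
t_a = (5/16)/(1/4) = 5/4; v_peak = 5/16
d_cruise = 75/64 − 25/64 = 25/32; t_c = (25/32)/(5/16) = 5/2
T = 2·5/4 + 5/2 = 5

t_a=5/4 t_c=5/2 v_peak=5/16 T=5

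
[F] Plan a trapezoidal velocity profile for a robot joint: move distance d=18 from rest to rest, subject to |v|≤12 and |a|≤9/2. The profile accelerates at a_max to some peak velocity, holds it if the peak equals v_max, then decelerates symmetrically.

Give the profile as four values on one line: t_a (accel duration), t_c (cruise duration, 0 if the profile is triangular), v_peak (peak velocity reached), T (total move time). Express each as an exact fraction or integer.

t_a=2 t_c=0 v_peak=9 T=4

vₘ²/aₘ = 12²/(9/2) = 32
18 < 32 so t_c = 0
v_peak = √(18·9/2) = √81 = 9
t_a = 9/(9/2) = 2; t_c = 0
T = 2·2 = 4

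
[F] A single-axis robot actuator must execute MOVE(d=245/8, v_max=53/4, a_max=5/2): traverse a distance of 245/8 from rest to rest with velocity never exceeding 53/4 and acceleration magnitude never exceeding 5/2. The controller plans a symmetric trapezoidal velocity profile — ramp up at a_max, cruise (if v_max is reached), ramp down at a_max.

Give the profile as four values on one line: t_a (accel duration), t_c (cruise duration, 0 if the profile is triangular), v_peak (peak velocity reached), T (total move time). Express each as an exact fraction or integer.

v_max²/a_max = (53/4)²/(5/2) = 2809/40
245/8 < 2809/40 → triangular
v_peak = √(245/8·5/2) = √(1225/16) = 35/4
t_a = (35/4)/(5/2) = 7/2; t_c = 0
T = 2·7/2 = 7

t_a=7/2 t_c=0 v_peak=35/4 T=7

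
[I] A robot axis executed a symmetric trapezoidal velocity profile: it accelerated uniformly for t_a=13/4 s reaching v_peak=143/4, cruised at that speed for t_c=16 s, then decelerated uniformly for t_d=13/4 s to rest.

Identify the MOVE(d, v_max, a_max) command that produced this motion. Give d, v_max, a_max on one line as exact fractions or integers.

d=11011/16 v_max=143/4 a_max=11

a_max = (143/4)/(13/4) = 11
d_a = ½·143/4·13/4 = 1859/32; d_c = 143/4·16 = 572
d = 2·1859/32 + 572 = 11011/16
t_c = 16 > 0 → v_max = v_peak = 143/4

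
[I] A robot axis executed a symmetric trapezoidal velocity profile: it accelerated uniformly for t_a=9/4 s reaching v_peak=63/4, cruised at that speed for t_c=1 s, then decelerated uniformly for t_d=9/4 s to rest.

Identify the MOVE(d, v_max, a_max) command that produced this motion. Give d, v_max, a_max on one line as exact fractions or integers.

d=819/16 v_max=63/4 a_max=7

a_max = (63/4)/(9/4) = 7
d_a = ½·63/4·9/4 = 567/32; d_c = 63/4·1 = 63/4
d = 2·567/32 + 63/4 = 819/16
t_c = 1 > 0 so v_max = 63/4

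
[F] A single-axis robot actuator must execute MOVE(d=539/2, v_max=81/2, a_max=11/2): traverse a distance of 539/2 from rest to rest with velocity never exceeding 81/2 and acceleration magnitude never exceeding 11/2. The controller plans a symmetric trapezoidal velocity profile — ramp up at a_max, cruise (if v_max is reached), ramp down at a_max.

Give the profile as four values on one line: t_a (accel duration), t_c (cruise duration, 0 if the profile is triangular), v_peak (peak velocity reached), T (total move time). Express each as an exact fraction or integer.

t_a=7 t_c=0 v_peak=77/2 T=14

v_max²/a_max = (81/2)²/(11/2) = 6561/22
539/2 < 6561/22 → triangular
v_peak = √(539/2·11/2) = √(5929/4) = 77/2
t_a = (77/2)/(11/2) = 7; t_c = 0
T = 2·7 = 14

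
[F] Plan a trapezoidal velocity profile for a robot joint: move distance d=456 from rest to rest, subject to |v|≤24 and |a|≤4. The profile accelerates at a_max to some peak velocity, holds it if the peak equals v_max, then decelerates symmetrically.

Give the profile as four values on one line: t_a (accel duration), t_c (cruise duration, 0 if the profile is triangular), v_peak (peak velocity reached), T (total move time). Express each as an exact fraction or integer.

t_a=6 t_c=13 v_peak=24 T=25

(v_max)²/a_max = 24²/4 = 144
456 ≥ 144 → trapezoidal
t_a = 24/4 = 6; v_peak = 24
d_cruise = 456 − 144 = 312; t_c = 312/24 = 13
T = 2·6 + 13 = 25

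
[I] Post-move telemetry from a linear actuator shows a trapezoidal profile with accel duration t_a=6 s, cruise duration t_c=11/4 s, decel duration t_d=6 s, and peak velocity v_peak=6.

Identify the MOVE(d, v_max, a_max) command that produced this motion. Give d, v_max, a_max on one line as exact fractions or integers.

a_max = 6/6 = 1
d_a = ½·6·6 = 18; d_c = 6·11/4 = 33/2
d = 2·18 + 33/2 = 105/2
t_c = 11/4 > 0 ⇒ limit active, v_max = 6

d=105/2 v_max=6 a_max=1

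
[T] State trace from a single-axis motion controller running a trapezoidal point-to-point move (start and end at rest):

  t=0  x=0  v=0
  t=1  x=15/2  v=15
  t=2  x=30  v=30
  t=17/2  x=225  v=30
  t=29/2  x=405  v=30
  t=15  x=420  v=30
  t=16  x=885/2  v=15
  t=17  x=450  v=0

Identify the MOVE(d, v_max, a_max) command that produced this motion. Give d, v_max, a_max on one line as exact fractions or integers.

d=450 v_max=30 a_max=15

final state: t=17, x=450, v=0 → d = 450
a_max = (15−0)/(1−0) = 15
max v = 30 over t∈[2,15] → v_max = 30
check: 30·(2+13) = 450 ✓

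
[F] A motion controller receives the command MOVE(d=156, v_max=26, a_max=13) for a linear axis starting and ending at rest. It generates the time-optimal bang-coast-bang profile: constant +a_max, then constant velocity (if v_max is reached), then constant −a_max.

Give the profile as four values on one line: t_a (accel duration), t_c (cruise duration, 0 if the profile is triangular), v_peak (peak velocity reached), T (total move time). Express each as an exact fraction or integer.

t_a=2 t_c=4 v_peak=26 T=8

vₘ²/aₘ = 26²/13 = 52
156 ≥ 52 ⇒ cruise phase
t_a = 26/13 = 2; v_peak = 26
d_cruise = 156 − 52 = 104; t_c = 104/26 = 4
T = 2·2 + 4 = 8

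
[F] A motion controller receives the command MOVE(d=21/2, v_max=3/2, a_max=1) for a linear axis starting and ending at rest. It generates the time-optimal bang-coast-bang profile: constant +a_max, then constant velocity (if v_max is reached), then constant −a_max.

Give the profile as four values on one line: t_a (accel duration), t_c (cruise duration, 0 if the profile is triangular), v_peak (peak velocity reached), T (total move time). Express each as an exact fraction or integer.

(v_max)²/a_max = (3/2)²/1 = 9/4
21/2 ≥ 9/4 → trapezoidal
t_a = (3/2)/1 = 3/2; v_peak = 3/2
d_cruise = 21/2 − 9/4 = 33/4; t_c = (33/4)/(3/2) = 11/2
T = 2·3/2 + 11/2 = 17/2

t_a=3/2 t_c=11/2 v_peak=3/2 T=17/2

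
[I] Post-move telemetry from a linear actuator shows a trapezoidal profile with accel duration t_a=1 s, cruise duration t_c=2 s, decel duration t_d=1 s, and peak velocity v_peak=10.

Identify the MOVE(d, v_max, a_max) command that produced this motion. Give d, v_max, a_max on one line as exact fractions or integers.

a_max = 10/1 = 10
d_a = ½·10·1 = 5; d_c = 10·2 = 20
d = 2·5 + 20 = 30
t_c = 2 > 0 → v_max = v_peak = 10

d=30 v_max=10 a_max=10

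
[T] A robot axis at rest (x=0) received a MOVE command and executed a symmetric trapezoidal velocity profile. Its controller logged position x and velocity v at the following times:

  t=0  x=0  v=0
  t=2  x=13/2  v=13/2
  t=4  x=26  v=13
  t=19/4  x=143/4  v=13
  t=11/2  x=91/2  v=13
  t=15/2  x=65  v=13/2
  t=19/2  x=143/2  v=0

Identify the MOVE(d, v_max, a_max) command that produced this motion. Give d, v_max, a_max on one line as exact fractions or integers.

final state: t=19/2, x=143/2, v=0 → d = 143/2
a_max = (13/2−0)/(2−0) = 13/4
max v = 13 over t∈[4,11/2] → v_max = 13
check: 13·(4+3/2) = 143/2 ✓

d=143/2 v_max=13 a_max=13/4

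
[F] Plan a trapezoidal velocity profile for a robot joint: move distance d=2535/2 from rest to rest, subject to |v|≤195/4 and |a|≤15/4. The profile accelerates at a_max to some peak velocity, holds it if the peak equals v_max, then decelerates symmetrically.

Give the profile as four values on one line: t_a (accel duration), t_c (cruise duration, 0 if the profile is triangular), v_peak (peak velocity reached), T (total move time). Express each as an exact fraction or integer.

vₘ²/aₘ = (195/4)²/(15/4) = 2535/4
2535/2 ≥ 2535/4 → trapezoidal
t_a = (195/4)/(15/4) = 13; v_peak = 195/4
d_cruise = 2535/2 − 2535/4 = 2535/4; t_c = (2535/4)/(195/4) = 13
T = 2·13 + 13 = 39

t_a=13 t_c=13 v_peak=195/4 T=39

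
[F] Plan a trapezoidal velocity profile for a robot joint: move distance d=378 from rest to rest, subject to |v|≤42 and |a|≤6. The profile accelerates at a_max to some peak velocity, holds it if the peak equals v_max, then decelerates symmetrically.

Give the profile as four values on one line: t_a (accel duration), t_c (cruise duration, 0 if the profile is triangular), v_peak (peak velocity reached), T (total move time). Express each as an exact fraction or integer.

t_a=7 t_c=2 v_peak=42 T=16

(v_max)²/a_max = 42²/6 = 294
378 ≥ 294 ⇒ cruise phase
t_a = 42/6 = 7; v_peak = 42
d_cruise = 378 − 294 = 84; t_c = 84/42 = 2
T = 2·7 + 2 = 16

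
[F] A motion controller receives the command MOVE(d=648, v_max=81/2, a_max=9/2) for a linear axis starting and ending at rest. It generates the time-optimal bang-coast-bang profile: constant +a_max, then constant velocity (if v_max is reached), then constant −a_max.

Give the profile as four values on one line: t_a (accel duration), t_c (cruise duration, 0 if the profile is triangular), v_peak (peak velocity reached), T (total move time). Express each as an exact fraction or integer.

t_a=9 t_c=7 v_peak=81/2 T=25

(v_max)²/a_max = (81/2)²/(9/2) = 729/2
648 ≥ 729/2 ⇒ cruise phase
t_a = (81/2)/(9/2) = 9; v_peak = 81/2
d_cruise = 648 − 729/2 = 567/2; t_c = (567/2)/(81/2) = 7
T = 2·9 + 7 = 25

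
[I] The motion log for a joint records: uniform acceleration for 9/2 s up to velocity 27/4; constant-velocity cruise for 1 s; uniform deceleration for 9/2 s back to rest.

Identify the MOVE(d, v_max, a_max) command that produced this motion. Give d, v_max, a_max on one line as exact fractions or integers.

a_max = (27/4)/(9/2) = 3/2
d_a = ½·27/4·9/2 = 243/16; d_c = 27/4·1 = 27/4
d = 2·243/16 + 27/4 = 297/8
t_c = 1 > 0 ⇒ limit active, v_max = 27/4

d=297/8 v_max=27/4 a_max=3/2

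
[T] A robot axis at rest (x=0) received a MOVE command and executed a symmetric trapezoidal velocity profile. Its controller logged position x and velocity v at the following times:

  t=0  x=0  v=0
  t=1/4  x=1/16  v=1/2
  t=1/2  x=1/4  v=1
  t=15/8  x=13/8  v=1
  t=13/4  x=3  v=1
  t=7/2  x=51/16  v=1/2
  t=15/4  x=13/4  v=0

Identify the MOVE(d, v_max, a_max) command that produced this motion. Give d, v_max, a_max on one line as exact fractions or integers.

d=13/4 v_max=1 a_max=2

final state: t=15/4, x=13/4, v=0 → d = 13/4
a_max = (1/2−0)/(1/4−0) = 2
max v = 1 over t∈[1/2,13/4] → v_max = 1
check: 1·(1/2+11/4) = 13/4 ✓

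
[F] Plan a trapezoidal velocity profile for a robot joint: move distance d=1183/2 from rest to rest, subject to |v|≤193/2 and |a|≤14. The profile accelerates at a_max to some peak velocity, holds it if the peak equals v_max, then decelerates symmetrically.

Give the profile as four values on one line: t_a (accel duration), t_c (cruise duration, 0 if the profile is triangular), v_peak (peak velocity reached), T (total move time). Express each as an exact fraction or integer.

v_max²/a_max = (193/2)²/14 = 37249/56
1183/2 < 37249/56 so t_c = 0
v_peak = √(1183/2·14) = √8281 = 91
t_a = 91/14 = 13/2; t_c = 0
T = 2·13/2 = 13

t_a=13/2 t_c=0 v_peak=91 T=13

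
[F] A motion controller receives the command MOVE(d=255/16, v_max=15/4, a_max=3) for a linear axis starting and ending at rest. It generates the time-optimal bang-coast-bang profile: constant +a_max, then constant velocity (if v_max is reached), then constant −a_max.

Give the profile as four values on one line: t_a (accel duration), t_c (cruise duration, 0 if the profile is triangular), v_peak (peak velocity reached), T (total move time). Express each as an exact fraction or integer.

t_a=5/4 t_c=3 v_peak=15/4 T=11/2

(v_max)²/a_max = (15/4)²/3 = 75/16
255/16 ≥ 75/16 so v_max reached
t_a = (15/4)/3 = 5/4; v_peak = 15/4
d_cruise = 255/16 − 75/16 = 45/4; t_c = (45/4)/(15/4) = 3
T = 2·5/4 + 3 = 11/2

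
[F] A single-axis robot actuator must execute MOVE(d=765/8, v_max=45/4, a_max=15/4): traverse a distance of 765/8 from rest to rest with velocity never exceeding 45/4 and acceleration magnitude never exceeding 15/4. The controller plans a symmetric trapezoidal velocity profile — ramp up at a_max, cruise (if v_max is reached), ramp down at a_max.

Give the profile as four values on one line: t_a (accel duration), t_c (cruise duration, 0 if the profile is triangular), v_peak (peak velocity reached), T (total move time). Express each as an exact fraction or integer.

t_a=3 t_c=11/2 v_peak=45/4 T=23/2

vₘ²/aₘ = (45/4)²/(15/4) = 135/4
765/8 ≥ 135/4 so v_max reached
t_a = (45/4)/(15/4) = 3; v_peak = 45/4
d_cruise = 765/8 − 135/4 = 495/8; t_c = (495/8)/(45/4) = 11/2
T = 2·3 + 11/2 = 23/2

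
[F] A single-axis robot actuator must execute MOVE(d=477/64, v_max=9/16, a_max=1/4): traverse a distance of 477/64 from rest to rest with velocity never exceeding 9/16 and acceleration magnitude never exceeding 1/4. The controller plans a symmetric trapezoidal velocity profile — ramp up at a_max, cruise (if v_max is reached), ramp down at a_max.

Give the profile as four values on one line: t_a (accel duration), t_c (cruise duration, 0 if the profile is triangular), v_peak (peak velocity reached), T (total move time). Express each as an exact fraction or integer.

(v_max)²/a_max = (9/16)²/(1/4) = 81/64
477/64 ≥ 81/64 ⇒ cruise phase
t_a = (9/16)/(1/4) = 9/4; v_peak = 9/16
d_cruise = 477/64 − 81/64 = 99/16; t_c = (99/16)/(9/16) = 11
T = 2·9/4 + 11 = 31/2

t_a=9/4 t_c=11 v_peak=9/16 T=31/2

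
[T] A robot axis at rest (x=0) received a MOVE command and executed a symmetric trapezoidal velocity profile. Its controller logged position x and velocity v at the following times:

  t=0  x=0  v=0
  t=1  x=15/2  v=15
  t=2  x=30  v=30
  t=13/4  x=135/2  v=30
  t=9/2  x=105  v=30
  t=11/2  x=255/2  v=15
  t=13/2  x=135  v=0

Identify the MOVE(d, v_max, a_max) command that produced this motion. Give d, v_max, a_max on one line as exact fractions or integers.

d=135 v_max=30 a_max=15

final state: t=13/2, x=135, v=0 → d = 135
a_max = (15−0)/(1−0) = 15
max v = 30 over t∈[2,9/2] → v_max = 30
check: 30·(2+5/2) = 135 ✓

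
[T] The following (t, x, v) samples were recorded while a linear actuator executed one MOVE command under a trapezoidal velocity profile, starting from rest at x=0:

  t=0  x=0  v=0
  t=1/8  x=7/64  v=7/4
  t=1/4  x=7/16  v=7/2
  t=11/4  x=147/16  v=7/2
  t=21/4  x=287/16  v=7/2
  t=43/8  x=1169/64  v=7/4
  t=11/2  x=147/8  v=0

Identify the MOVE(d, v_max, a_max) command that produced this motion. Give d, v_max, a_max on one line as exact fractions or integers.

final state: t=11/2, x=147/8, v=0 → d = 147/8
a_max = (7/4−0)/(1/8−0) = 14
max v = 7/2 over t∈[1/4,21/4] → v_max = 7/2
check: 7/2·(1/4+5) = 147/8 ✓

d=147/8 v_max=7/2 a_max=14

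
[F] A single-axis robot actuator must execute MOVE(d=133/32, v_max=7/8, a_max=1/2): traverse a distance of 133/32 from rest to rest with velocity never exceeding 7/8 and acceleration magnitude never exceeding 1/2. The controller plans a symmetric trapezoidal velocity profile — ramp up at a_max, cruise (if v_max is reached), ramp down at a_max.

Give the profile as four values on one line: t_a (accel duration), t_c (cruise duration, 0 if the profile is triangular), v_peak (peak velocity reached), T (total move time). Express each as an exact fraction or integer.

t_a=7/4 t_c=3 v_peak=7/8 T=13/2

v_max²/a_max = (7/8)²/(1/2) = 49/32
133/32 ≥ 49/32 → trapezoidal
t_a = (7/8)/(1/2) = 7/4; v_peak = 7/8
d_cruise = 133/32 − 49/32 = 21/8; t_c = (21/8)/(7/8) = 3
T = 2·7/4 + 3 = 13/2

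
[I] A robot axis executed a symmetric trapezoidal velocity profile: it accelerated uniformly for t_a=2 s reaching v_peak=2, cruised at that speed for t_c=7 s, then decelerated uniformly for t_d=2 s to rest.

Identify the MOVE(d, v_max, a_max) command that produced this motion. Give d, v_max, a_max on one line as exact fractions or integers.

d=18 v_max=2 a_max=1

a_max = 2/2 = 1
d_a = ½·2·2 = 2; d_c = 2·7 = 14
d = 2·2 + 14 = 18
t_c = 7 > 0 → v_max = v_peak = 2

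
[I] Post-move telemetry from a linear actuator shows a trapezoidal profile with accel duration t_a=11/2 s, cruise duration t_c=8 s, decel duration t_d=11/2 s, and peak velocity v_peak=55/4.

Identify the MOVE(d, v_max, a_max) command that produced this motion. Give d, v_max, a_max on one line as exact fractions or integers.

d=1485/8 v_max=55/4 a_max=5/2

a_max = (55/4)/(11/2) = 5/2
d_a = ½·55/4·11/2 = 605/16; d_c = 55/4·8 = 110
d = 2·605/16 + 110 = 1485/8
t_c = 8 > 0 ⇒ limit active, v_max = 55/4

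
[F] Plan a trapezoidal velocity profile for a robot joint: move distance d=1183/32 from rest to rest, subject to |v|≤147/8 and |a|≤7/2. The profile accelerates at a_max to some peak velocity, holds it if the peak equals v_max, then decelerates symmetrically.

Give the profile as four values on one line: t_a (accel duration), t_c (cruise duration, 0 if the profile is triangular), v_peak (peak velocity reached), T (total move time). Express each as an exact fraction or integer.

(v_max)²/a_max = (147/8)²/(7/2) = 3087/32
1183/32 < 3087/32 so t_c = 0
v_peak = √(1183/32·7/2) = √(8281/64) = 91/8
t_a = (91/8)/(7/2) = 13/4; t_c = 0
T = 2·13/4 = 13/2

t_a=13/4 t_c=0 v_peak=91/8 T=13/2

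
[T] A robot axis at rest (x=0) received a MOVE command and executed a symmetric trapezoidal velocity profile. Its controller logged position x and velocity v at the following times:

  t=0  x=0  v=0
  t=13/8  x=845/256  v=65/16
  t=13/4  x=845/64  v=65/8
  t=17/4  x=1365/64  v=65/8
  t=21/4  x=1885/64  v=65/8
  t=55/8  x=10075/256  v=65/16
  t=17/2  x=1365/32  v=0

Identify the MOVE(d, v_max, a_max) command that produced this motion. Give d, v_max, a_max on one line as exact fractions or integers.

final state: t=17/2, x=1365/32, v=0 → d = 1365/32
a_max = (65/16−0)/(13/8−0) = 5/2
max v = 65/8 over t∈[13/4,21/4] → v_max = 65/8
check: 65/8·(13/4+2) = 1365/32 ✓

d=1365/32 v_max=65/8 a_max=5/2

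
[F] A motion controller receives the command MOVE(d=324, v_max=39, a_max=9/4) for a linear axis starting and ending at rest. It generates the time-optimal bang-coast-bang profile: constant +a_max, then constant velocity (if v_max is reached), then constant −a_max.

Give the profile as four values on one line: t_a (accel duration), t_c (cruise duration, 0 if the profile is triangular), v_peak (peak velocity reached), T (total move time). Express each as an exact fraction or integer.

(v_max)²/a_max = 39²/(9/4) = 676
324 < 676 → triangular
v_peak = √(324·9/4) = √729 = 27
t_a = 27/(9/4) = 12; t_c = 0
T = 2·12 = 24

t_a=12 t_c=0 v_peak=27 T=24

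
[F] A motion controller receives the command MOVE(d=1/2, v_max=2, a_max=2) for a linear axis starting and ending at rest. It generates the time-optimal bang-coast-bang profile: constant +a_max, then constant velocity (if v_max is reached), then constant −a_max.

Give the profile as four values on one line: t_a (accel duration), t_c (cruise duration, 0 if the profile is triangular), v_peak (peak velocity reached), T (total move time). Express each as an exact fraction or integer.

(v_max)²/a_max = 2²/2 = 2
1/2 < 2 → triangular
v_peak = √(1/2·2) = √1 = 1
t_a = 1/2; t_c = 0
T = 2·1/2 = 1

t_a=1/2 t_c=0 v_peak=1 T=1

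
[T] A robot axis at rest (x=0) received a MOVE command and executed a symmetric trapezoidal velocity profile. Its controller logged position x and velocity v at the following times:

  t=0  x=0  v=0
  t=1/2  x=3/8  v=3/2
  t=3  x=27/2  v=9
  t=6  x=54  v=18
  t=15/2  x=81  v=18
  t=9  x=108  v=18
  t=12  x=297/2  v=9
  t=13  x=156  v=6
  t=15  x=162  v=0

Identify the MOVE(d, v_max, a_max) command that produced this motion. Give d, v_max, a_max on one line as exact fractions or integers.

final state: t=15, x=162, v=0 → d = 162
a_max = (3/2−0)/(1/2−0) = 3
max v = 18 over t∈[6,9] → v_max = 18
check: 18·(6+3) = 162 ✓

d=162 v_max=18 a_max=3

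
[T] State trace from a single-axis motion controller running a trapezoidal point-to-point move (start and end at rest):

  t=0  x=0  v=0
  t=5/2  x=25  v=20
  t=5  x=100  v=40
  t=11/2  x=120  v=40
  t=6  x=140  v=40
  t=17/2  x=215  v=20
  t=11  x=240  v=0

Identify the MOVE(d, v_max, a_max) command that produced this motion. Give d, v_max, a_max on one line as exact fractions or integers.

final state: t=11, x=240, v=0 → d = 240
a_max = (20−0)/(5/2−0) = 8
max v = 40 over t∈[5,6] → v_max = 40
check: 40·(5+1) = 240 ✓

d=240 v_max=40 a_max=8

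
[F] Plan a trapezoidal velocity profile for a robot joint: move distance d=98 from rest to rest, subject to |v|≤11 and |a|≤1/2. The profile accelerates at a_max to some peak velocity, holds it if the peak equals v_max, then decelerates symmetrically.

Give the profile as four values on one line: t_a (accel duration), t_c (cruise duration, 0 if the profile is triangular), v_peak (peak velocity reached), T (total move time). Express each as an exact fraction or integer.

t_a=14 t_c=0 v_peak=7 T=28

v_max²/a_max = 11²/(1/2) = 242
98 < 242 so t_c = 0
v_peak = √(98·1/2) = √49 = 7
t_a = 7/(1/2) = 14; t_c = 0
T = 2·14 = 28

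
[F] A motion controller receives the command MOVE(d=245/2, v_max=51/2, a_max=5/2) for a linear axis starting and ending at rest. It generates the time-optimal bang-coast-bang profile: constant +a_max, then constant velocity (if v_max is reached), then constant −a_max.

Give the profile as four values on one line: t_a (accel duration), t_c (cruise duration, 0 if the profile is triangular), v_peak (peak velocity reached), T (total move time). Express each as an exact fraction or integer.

t_a=7 t_c=0 v_peak=35/2 T=14

(v_max)²/a_max = (51/2)²/(5/2) = 2601/10
245/2 < 2601/10 → triangular
v_peak = √(245/2·5/2) = √(1225/4) = 35/2
t_a = (35/2)/(5/2) = 7; t_c = 0
T = 2·7 = 14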